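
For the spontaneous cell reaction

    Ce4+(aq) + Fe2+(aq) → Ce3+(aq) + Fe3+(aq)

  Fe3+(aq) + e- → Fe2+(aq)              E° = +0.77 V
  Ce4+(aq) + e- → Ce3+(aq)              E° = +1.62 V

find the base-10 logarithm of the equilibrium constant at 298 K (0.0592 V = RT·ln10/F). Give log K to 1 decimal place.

The Ce⁴⁺/Ce³⁺ couple is reduced (cathode); E°cell = +1.62 − (+0.77) = +0.85 V with n = 1.
At equilibrium E = 0, so log K = nE°cell / 0.0592 = (1)(+0.85) / 0.0592 = 14.4.

log K = 14.4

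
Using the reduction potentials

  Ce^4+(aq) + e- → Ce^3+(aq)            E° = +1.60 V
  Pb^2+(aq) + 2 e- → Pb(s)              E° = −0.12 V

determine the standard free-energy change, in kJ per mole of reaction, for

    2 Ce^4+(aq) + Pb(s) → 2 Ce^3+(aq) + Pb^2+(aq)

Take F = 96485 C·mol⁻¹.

In the reaction as written Ce^4+(aq) is reduced, so the Ce⁴⁺/Ce³⁺ couple is the cathode and Pb²⁺/Pb is the anode.
E°cell = +1.60 − (−0.12) = +1.72 V; balancing electrons gives n = 2.
ΔG° = −nFE°cell = −(2)(96485)(+1.72) J/mol = −332 kJ/mol.

−332 kJ/mol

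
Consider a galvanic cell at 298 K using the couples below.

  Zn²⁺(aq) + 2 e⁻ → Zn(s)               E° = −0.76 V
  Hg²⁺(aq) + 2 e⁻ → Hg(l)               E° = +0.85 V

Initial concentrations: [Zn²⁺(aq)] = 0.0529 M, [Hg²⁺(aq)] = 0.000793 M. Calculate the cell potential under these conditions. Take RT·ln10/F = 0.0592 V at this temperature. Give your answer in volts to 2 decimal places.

Since E°(Hg²⁺/Hg) > E°(Zn²⁺/Zn), Hg²⁺/Hg serves as the cathode.
E°cell = +0.85 − (−0.76) = +1.61 V, with n = 2 electrons transferred.
The balanced reaction is Hg²⁺(aq) + Zn(s) → Hg(l) + Zn²⁺(aq), so Q = [Zn²⁺(aq)] / [Hg²⁺(aq)] = 66.7 and log Q = 1.824.
E = E° − (0.0592/n)·log Q = +1.61 − (0.0592/2)(1.824) = +1.56 V.

+1.56 V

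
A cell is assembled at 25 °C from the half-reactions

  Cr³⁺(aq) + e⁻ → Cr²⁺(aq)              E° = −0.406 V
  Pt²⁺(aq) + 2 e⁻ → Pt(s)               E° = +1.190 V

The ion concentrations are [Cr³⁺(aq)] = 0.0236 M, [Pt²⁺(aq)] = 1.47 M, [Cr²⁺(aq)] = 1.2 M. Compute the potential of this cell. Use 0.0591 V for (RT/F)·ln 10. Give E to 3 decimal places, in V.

+1.702 V

The Pt²⁺/Pt couple has the more positive E°, so it is the cathode; Cr³⁺/Cr²⁺ is the anode.
The standard potential is +1.190 − (−0.406) = +1.596 V and the balanced reaction transfers n = 2 electrons.
For the overall reaction Pt²⁺(aq) + 2 Cr²⁺(aq) → Pt(s) + 2 Cr³⁺(aq), Q = [Cr³⁺(aq)]^2 / ([Pt²⁺(aq)]·[Cr²⁺(aq)]^2) = 0.000263, giving log Q = −3.580.
Applying E = E° − (RT ln10/nF)·log Q gives +1.596 − (0.0591/2)(−3.580) = +1.702 V.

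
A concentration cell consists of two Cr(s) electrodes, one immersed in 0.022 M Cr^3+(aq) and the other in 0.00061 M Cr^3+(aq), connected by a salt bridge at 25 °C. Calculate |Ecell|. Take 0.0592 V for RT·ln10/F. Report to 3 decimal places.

For a concentration cell E°cell = 0, since both electrodes use the same couple.
The compartment with the higher Cr^3+(aq) concentration (0.022 M) acts as the cathode; ions are reduced there and produced at the dilute (0.00061 M) anode.
With n = 3, Ecell = −(0.0592/3)·log([dilute]/[conc]) = −(0.0592/3)·log(0.00061/0.022) = +0.031 V.

0.031 V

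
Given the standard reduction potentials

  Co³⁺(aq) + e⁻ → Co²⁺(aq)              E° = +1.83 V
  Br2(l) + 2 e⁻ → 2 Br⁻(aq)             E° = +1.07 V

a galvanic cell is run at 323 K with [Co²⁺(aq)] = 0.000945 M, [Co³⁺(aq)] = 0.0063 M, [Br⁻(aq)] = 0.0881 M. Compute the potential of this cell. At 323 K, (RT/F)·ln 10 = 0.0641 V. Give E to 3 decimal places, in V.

+0.745 V

The Co³⁺/Co²⁺ couple has the more positive E°, so it is the cathode; Br₂/Br⁻ is the anode.
E°cell = E°cat − E°an = +1.83 − (+1.07) = +0.76 V; n = 2.
Balancing gives 2 Co³⁺(aq) + 2 Br⁻(aq) → 2 Co²⁺(aq) + Br2(l); hence Q = [Co²⁺(aq)]^2 / ([Co³⁺(aq)]^2·[Br⁻(aq)]^2) = 2.9 (log Q = 0.462).
Applying E = E° − (RT ln10/nF)·log Q gives +0.76 − (0.0641/2)(0.462) = +0.745 V.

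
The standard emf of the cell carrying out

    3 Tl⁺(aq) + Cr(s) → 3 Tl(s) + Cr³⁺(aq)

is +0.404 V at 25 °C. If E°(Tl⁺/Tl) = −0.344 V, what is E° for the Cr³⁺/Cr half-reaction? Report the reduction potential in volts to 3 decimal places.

−0.748 V

In the reaction as written the Tl⁺/Tl couple is reduced (cathode) and Cr³⁺/Cr is oxidized (anode), so E°cell = E°(Tl⁺/Tl) − E°(Cr³⁺/Cr).
E°(Cr³⁺/Cr) = E°(cathode) − E°cell = −0.344 − (+0.404) = −0.748 V.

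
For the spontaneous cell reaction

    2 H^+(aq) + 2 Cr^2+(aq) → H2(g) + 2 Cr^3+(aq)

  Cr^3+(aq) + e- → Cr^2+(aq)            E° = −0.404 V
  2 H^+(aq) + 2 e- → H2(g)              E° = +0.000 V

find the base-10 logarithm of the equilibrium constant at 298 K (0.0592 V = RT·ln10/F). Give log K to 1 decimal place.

log K = 13.6

The 2H⁺/H₂ couple is reduced (cathode); E°cell = +0.000 − (−0.404) = +0.404 V with n = 2.
At equilibrium E = 0, so log K = nE°cell / 0.0592 = (2)(+0.404) / 0.0592 = 13.6.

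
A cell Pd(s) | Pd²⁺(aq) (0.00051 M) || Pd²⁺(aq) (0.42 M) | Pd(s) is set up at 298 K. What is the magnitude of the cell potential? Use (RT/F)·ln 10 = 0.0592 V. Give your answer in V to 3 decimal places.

For a concentration cell E°cell = 0, since both electrodes use the same couple.
The compartment with the higher Pd²⁺(aq) concentration (0.42 M) acts as the cathode; ions are reduced there and produced at the dilute (0.00051 M) anode.
With n = 2, Ecell = −(0.0592/2)·log([dilute]/[conc]) = −(0.0592/2)·log(0.00051/0.42) = +0.086 V.

0.086 V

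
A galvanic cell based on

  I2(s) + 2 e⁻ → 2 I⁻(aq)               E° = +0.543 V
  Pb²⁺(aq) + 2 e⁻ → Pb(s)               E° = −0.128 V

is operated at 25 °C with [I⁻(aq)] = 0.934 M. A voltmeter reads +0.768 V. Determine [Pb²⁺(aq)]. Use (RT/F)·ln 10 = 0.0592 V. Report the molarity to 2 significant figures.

I₂/I⁻ is the cathode (higher E°); E°cell = +0.543 − (−0.128) = +0.671 V with n = 2.
Rearranging E = E° − (0.0592/n)·log Q gives log Q = 2(+0.671 − (+0.768))/0.0592 = −3.277.
Balancing electrons gives I2(s) + Pb(s) → 2 I⁻(aq) + Pb²⁺(aq); thus Q = [I⁻(aq)]^2·[Pb²⁺(aq)].
Substituting the known concentrations and solving, log [Pb²⁺(aq)] = −3.218 and [Pb²⁺(aq)] = 0.00061 M.

0.00061 M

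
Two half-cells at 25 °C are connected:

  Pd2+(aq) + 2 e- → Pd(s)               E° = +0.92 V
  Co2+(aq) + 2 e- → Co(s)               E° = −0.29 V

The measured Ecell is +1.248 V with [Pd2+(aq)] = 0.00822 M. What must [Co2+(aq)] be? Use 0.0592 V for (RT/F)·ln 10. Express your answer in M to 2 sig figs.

With Pd²⁺/Pd at the cathode and Co²⁺/Co at the anode, E°cell = +0.92 − (−0.29) = +1.21 V (n = 2).
From the Nernst equation, log Q = n(E° − E)/0.0592 = 2·(+1.21 − (+1.248))/0.0592 = −1.284.
For Pd2+(aq) + Co(s) → Pd(s) + Co2+(aq), the reaction quotient is Q = [Co2+(aq)] / [Pd2+(aq)].
Substituting the known concentrations and solving, log [Co2+(aq)] = −3.369 and [Co2+(aq)] = 0.00043 M.

0.00043 M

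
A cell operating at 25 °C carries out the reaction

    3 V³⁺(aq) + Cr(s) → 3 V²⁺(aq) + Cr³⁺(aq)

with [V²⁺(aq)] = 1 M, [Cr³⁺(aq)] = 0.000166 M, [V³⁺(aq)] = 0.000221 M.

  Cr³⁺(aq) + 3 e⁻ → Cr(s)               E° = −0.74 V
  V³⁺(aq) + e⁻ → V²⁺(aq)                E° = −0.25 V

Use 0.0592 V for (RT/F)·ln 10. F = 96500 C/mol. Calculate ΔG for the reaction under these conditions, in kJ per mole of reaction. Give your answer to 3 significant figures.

−101 kJ/mol

E°cell = −0.25 − (−0.74) = +0.49 V; the balanced reaction transfers n = 3 electrons.
The reaction quotient is ([V²⁺(aq)]^3·[Cr³⁺(aq)]) / [V³⁺(aq)]^3 = 1.54×10^7; by Nernst, E = +0.49 − (0.0592/3)(7.187) = +0.3482 V.
ΔG = −nFE = −(3)(96500)(+0.3482) J/mol = −101 kJ/mol.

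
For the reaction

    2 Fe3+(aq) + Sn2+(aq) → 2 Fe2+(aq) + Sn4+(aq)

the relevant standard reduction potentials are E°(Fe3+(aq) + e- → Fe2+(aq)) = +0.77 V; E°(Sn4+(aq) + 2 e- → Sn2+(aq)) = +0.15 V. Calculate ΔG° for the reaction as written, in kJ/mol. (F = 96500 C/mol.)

−120 kJ/mol

In the reaction as written Fe3+(aq) is reduced, so the Fe³⁺/Fe²⁺ couple is the cathode and Sn⁴⁺/Sn²⁺ is the anode.
E°cell = +0.77 − (+0.15) = +0.62 V; balancing electrons gives n = 2.
ΔG° = −nFE°cell = −(2)(96500)(+0.62) J/mol = −120 kJ/mol.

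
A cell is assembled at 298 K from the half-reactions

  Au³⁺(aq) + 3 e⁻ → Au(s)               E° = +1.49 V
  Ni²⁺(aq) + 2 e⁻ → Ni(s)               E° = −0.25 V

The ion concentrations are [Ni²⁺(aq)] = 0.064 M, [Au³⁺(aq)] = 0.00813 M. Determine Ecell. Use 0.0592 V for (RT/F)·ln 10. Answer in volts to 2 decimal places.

The Au³⁺/Au couple has the more positive E°, so it is the cathode; Ni²⁺/Ni is the anode.
E°cell = E°cat − E°an = +1.49 − (−0.25) = +1.74 V; n = 6.
Balancing gives 2 Au³⁺(aq) + 3 Ni(s) → 2 Au(s) + 3 Ni²⁺(aq); hence Q = [Ni²⁺(aq)]^3 / [Au³⁺(aq)]^2 = 3.97 (log Q = 0.598).
Applying E = E° − (RT ln10/nF)·log Q gives +1.74 − (0.0592/6)(0.598) = +1.73 V.

+1.73 V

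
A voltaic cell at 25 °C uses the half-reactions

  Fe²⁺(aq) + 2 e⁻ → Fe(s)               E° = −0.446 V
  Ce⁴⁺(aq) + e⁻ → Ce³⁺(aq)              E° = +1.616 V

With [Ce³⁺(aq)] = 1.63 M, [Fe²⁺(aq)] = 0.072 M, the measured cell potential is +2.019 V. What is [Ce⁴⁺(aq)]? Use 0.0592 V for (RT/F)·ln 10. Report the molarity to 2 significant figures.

With Ce⁴⁺/Ce³⁺ at the cathode and Fe²⁺/Fe at the anode, E°cell = +1.616 − (−0.446) = +2.062 V (n = 2).
From the Nernst equation, log Q = n(E° − E)/0.0592 = 2·(+2.062 − (+2.019))/0.0592 = 1.453.
For 2 Ce⁴⁺(aq) + Fe(s) → 2 Ce³⁺(aq) + Fe²⁺(aq), the reaction quotient is Q = ([Ce³⁺(aq)]^2·[Fe²⁺(aq)]) / [Ce⁴⁺(aq)]^2.
Solving for the unknown gives log [Ce⁴⁺(aq)] = −1.086, so [Ce⁴⁺(aq)] ≈ 0.082 M.

0.082 M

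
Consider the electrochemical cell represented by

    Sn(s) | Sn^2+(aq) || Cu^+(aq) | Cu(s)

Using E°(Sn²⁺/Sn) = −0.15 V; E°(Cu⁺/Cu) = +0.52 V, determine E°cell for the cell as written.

+0.67 V

By convention the left-hand electrode in cell notation is the anode (oxidation) and the right-hand electrode is the cathode (reduction).
E°cell = E°(right) − E°(left) = +0.52 − (−0.15) = +0.67 V.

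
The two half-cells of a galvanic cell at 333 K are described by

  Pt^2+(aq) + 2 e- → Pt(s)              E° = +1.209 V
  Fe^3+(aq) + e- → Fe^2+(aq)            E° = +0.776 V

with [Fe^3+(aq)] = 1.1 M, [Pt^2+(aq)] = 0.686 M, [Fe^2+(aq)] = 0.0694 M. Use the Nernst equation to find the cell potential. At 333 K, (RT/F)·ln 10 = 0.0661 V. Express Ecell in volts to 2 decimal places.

+0.35 V

The Pt²⁺/Pt couple has the more positive E°, so it is the cathode; Fe³⁺/Fe²⁺ is the anode.
E°cell = E°cat − E°an = +1.209 − (+0.776) = +0.433 V; n = 2.
Balancing gives Pt^2+(aq) + 2 Fe^2+(aq) → Pt(s) + 2 Fe^3+(aq); hence Q = [Fe^3+(aq)]^2 / ([Pt^2+(aq)]·[Fe^2+(aq)]^2) = 366 (log Q = 2.564).
Applying E = E° − (RT ln10/nF)·log Q gives +0.433 − (0.0661/2)(2.564) = +0.35 V.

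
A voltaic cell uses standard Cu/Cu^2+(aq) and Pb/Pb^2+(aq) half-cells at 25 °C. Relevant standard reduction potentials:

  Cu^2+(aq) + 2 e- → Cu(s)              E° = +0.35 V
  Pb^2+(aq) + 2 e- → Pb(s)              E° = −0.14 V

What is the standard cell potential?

Of the two couples in this cell, the one with the more positive reduction potential is reduced at the cathode: here that is Cu²⁺/Cu (+0.35 V); Pb²⁺/Pb (−0.14 V) is the anode.
E°cell = E°(cathode) − E°(anode) = +0.35 − (−0.14) = +0.49 V.

+0.49 V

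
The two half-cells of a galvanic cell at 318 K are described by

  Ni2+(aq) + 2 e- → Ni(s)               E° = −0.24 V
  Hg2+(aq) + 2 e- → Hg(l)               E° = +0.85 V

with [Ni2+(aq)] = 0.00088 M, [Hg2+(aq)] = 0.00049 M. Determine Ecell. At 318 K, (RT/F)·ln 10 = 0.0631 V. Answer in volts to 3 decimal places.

Hg²⁺/Hg is reduced (cathode, E° = +0.85 V) and Ni²⁺/Ni is oxidized (anode).
E°cell = E°cat − E°an = +0.85 − (−0.24) = +1.09 V; n = 2.
For the overall reaction Hg2+(aq) + Ni(s) → Hg(l) + Ni2+(aq), Q = [Ni2+(aq)] / [Hg2+(aq)] = 1.8, giving log Q = 0.254.
By the Nernst equation, E = +1.09 − (0.0631/2)·(0.254) = +1.082 V.

+1.082 V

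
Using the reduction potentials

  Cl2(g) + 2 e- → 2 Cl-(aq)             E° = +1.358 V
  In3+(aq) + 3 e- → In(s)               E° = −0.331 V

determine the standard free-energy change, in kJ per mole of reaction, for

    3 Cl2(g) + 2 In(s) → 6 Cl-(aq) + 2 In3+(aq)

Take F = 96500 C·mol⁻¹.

−978 kJ/mol

In the reaction as written Cl2(g) is reduced, so the Cl₂/Cl⁻ couple is the cathode and In³⁺/In is the anode.
E°cell = +1.358 − (−0.331) = +1.689 V; balancing electrons gives n = 6.
ΔG° = −nFE°cell = −(6)(96500)(+1.689) J/mol = −978 kJ/mol.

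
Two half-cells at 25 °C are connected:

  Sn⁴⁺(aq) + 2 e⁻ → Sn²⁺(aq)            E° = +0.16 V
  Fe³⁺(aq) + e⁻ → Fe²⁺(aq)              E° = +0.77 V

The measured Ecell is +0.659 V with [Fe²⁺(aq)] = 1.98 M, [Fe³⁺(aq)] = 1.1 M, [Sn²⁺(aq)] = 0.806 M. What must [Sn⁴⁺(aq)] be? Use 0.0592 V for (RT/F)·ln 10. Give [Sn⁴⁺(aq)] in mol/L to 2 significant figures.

0.0055 M

The Fe³⁺/Fe²⁺ couple has the larger reduction potential, so it is the cathode: E°cell = +0.77 − (+0.16) = +0.61 V and n = 2.
Since E = E° − (0.0592/n)·log Q, log Q = n(E° − E)/0.0592 = −1.655.
The balanced reaction is 2 Fe³⁺(aq) + Sn²⁺(aq) → 2 Fe²⁺(aq) + Sn⁴⁺(aq), so Q = ([Fe²⁺(aq)]^2·[Sn⁴⁺(aq)]) / ([Fe³⁺(aq)]^2·[Sn²⁺(aq)]).
Isolating [Sn⁴⁺(aq)] in Q = 10^{−1.655} yields log [Sn⁴⁺(aq)] = −2.259, i.e. 0.0055 M.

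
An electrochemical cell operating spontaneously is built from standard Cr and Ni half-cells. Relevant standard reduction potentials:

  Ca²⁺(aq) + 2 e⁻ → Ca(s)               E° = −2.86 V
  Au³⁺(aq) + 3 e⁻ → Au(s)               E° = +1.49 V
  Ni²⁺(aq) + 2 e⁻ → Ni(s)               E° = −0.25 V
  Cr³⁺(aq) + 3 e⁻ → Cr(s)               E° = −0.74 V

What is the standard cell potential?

+0.49 V

Of the two couples in this cell, the one with the more positive reduction potential is reduced at the cathode: here that is Ni²⁺/Ni (−0.25 V); Cr³⁺/Cr (−0.74 V) is the anode.
E°cell = E°(cathode) − E°(anode) = −0.25 − (−0.74) = +0.49 V.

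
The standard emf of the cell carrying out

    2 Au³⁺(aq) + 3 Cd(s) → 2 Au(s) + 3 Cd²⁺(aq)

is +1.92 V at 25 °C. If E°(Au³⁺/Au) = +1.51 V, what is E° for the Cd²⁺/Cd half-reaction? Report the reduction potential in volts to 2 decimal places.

In the reaction as written the Au³⁺/Au couple is reduced (cathode) and Cd²⁺/Cd is oxidized (anode), so E°cell = E°(Au³⁺/Au) − E°(Cd²⁺/Cd).
E°(Cd²⁺/Cd) = E°(cathode) − E°cell = +1.51 − (+1.92) = −0.41 V.

−0.41 V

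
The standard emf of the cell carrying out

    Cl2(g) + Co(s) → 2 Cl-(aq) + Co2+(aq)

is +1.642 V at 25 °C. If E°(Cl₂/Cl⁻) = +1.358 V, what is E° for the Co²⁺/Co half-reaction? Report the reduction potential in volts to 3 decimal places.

In the reaction as written the Cl₂/Cl⁻ couple is reduced (cathode) and Co²⁺/Co is oxidized (anode), so E°cell = E°(Cl₂/Cl⁻) − E°(Co²⁺/Co).
E°(Co²⁺/Co) = E°(cathode) − E°cell = +1.358 − (+1.642) = −0.284 V.

−0.284 V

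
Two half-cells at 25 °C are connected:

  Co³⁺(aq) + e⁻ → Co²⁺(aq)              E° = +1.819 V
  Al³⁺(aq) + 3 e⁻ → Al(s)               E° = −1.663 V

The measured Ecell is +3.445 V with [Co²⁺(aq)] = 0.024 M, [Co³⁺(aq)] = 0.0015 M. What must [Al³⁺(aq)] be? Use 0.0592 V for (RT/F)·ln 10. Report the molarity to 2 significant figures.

0.018 M

The Co³⁺/Co²⁺ couple has the larger reduction potential, so it is the cathode: E°cell = +1.819 − (−1.663) = +3.482 V and n = 3.
From the Nernst equation, log Q = n(E° − E)/0.0592 = 3·(+3.482 − (+3.445))/0.0592 = 1.875.
The balanced reaction is 3 Co³⁺(aq) + Al(s) → 3 Co²⁺(aq) + Al³⁺(aq), so Q = ([Co²⁺(aq)]^3·[Al³⁺(aq)]) / [Co³⁺(aq)]^3.
Substituting the known concentrations and solving, log [Al³⁺(aq)] = −1.737 and [Al³⁺(aq)] = 0.018 M.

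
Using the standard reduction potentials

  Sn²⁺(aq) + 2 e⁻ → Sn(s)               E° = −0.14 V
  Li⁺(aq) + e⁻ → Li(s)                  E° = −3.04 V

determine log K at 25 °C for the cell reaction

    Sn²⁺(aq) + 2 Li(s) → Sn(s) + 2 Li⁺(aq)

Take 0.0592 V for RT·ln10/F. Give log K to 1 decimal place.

The Sn²⁺/Sn couple is reduced (cathode); E°cell = −0.14 − (−3.04) = +2.90 V with n = 2.
At equilibrium E = 0, so log K = nE°cell / 0.0592 = (2)(+2.90) / 0.0592 = 98.0.

log K = 98.0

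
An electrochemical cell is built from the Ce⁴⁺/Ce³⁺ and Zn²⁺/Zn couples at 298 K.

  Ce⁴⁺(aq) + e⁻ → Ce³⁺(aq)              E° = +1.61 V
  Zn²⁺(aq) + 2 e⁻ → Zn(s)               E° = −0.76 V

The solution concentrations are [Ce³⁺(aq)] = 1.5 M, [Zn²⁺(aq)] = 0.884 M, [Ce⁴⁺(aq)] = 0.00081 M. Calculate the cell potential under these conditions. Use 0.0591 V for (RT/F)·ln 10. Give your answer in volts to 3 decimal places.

The Ce⁴⁺/Ce³⁺ couple has the more positive E°, so it is the cathode; Zn²⁺/Zn is the anode.
E°cell = +1.61 − (−0.76) = +2.37 V, with n = 2 electrons transferred.
The balanced reaction is 2 Ce⁴⁺(aq) + Zn(s) → 2 Ce³⁺(aq) + Zn²⁺(aq), so Q = ([Ce³⁺(aq)]^2·[Zn²⁺(aq)]) / [Ce⁴⁺(aq)]^2 = 3.03×10^6 and log Q = 6.482.
E = E° − (0.0591/n)·log Q = +2.37 − (0.0591/2)(6.482) = +2.178 V.

+2.178 V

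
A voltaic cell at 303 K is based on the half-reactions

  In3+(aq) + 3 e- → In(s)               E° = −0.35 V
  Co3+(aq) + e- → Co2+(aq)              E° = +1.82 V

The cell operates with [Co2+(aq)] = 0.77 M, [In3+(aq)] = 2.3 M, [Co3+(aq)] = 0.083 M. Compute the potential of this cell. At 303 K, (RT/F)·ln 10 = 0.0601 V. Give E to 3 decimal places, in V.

Since E°(Co³⁺/Co²⁺) > E°(In³⁺/In), Co³⁺/Co²⁺ serves as the cathode.
The standard potential is +1.82 − (−0.35) = +2.17 V and the balanced reaction transfers n = 3 electrons.
For the overall reaction 3 Co3+(aq) + In(s) → 3 Co2+(aq) + In3+(aq), Q = ([Co2+(aq)]^3·[In3+(aq)]) / [Co3+(aq)]^3 = 1.84×10^3, giving log Q = 3.264.
E = E° − (0.0601/n)·log Q = +2.17 − (0.0601/3)(3.264) = +2.105 V.

+2.105 V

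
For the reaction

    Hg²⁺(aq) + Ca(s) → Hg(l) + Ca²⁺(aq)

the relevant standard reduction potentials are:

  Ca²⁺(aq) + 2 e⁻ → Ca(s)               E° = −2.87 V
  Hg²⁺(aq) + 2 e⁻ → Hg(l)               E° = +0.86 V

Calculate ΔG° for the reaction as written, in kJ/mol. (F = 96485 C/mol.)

−720 kJ/mol

In the reaction as written Hg²⁺(aq) is reduced, so the Hg²⁺/Hg couple is the cathode and Ca²⁺/Ca is the anode.
E°cell = +0.86 − (−2.87) = +3.73 V; balancing electrons gives n = 2.
ΔG° = −nFE°cell = −(2)(96485)(+3.73) J/mol = −720 kJ/mol.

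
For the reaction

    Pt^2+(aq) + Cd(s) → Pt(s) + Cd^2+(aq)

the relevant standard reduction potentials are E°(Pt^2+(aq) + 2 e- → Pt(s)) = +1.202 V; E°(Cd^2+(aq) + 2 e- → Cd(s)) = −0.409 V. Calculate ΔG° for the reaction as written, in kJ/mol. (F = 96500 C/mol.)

−311 kJ/mol

In the reaction as written Pt^2+(aq) is reduced, so the Pt²⁺/Pt couple is the cathode and Cd²⁺/Cd is the anode.
E°cell = +1.202 − (−0.409) = +1.611 V; balancing electrons gives n = 2.
ΔG° = −nFE°cell = −(2)(96500)(+1.611) J/mol = −311 kJ/mol.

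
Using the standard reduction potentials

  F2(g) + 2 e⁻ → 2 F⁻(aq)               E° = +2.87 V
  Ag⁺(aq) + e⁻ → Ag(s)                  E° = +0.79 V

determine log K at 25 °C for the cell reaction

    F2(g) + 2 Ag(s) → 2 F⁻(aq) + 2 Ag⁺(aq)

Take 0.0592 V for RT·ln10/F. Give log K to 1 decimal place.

log K = 70.3

The F₂/F⁻ couple is reduced (cathode); E°cell = +2.87 − (+0.79) = +2.08 V with n = 2.
At equilibrium E = 0, so log K = nE°cell / 0.0592 = (2)(+2.08) / 0.0592 = 70.3.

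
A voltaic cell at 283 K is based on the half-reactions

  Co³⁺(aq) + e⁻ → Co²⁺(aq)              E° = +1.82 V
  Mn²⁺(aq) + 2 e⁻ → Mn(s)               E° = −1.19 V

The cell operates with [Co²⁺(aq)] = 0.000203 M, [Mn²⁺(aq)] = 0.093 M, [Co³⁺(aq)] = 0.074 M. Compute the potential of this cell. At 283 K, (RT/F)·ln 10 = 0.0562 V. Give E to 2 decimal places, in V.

+3.18 V

Since E°(Co³⁺/Co²⁺) > E°(Mn²⁺/Mn), Co³⁺/Co²⁺ serves as the cathode.
The standard potential is +1.82 − (−1.19) = +3.01 V and the balanced reaction transfers n = 2 electrons.
Balancing gives 2 Co³⁺(aq) + Mn(s) → 2 Co²⁺(aq) + Mn²⁺(aq); hence Q = ([Co²⁺(aq)]^2·[Mn²⁺(aq)]) / [Co³⁺(aq)]^2 = 7×10^−7 (log Q = −6.155).
Applying E = E° − (RT ln10/nF)·log Q gives +3.01 − (0.0562/2)(−6.155) = +3.18 V.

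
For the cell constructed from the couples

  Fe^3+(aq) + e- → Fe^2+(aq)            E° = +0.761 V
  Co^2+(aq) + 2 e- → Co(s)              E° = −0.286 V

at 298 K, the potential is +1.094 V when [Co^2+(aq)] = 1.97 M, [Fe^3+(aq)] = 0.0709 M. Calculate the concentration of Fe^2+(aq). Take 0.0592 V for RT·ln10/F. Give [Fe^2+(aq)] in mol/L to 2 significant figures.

Fe³⁺/Fe²⁺ is the cathode (higher E°); E°cell = +0.761 − (−0.286) = +1.047 V with n = 2.
Since E = E° − (0.0592/n)·log Q, log Q = n(E° − E)/0.0592 = −1.588.
The balanced reaction is 2 Fe^3+(aq) + Co(s) → 2 Fe^2+(aq) + Co^2+(aq), so Q = ([Fe^2+(aq)]^2·[Co^2+(aq)]) / [Fe^3+(aq)]^2.
Solving for the unknown gives log [Fe^2+(aq)] = −2.091, so [Fe^2+(aq)] ≈ 0.0081 M.

0.0081 M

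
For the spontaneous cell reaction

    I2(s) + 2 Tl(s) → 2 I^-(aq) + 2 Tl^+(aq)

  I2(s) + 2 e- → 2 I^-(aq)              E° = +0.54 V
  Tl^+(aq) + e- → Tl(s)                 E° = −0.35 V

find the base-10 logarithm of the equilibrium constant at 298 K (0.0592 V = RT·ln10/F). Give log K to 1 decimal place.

log K = 30.1

The I₂/I⁻ couple is reduced (cathode); E°cell = +0.54 − (−0.35) = +0.89 V with n = 2.
At equilibrium E = 0, so log K = nE°cell / 0.0592 = (2)(+0.89) / 0.0592 = 30.1.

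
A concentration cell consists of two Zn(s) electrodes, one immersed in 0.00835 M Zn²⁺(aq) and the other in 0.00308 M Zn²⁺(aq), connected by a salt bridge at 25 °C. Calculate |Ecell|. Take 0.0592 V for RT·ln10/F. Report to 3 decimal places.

For a concentration cell E°cell = 0, since both electrodes use the same couple.
The compartment with the higher Zn²⁺(aq) concentration (0.00835 M) acts as the cathode; ions are reduced there and produced at the dilute (0.00308 M) anode.
With n = 2, Ecell = −(0.0592/2)·log([dilute]/[conc]) = −(0.0592/2)·log(0.00308/0.00835) = +0.013 V.

0.013 V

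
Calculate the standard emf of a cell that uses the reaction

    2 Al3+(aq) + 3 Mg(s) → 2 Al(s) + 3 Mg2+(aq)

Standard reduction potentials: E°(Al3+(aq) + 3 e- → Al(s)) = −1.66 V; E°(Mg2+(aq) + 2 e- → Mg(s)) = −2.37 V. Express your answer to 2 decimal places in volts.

Al3+(aq) gains electrons, so the Al³⁺/Al couple is the cathode; the Mg²⁺/Mg couple is the anode.
E°cell = E°(cathode) − E°(anode) = −1.66 − (−2.37) = +0.71 V.

+0.71 V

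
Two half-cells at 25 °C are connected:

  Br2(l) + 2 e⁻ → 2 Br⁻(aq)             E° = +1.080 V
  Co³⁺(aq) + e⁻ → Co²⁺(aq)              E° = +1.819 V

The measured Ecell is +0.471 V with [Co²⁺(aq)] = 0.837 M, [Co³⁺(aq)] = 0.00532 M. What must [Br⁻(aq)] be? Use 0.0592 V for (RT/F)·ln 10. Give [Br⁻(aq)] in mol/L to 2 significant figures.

0.0047 M

Co³⁺/Co²⁺ is the cathode (higher E°); E°cell = +1.819 − (+1.080) = +0.739 V with n = 2.
Rearranging E = E° − (0.0592/n)·log Q gives log Q = 2(+0.739 − (+0.471))/0.0592 = 9.054.
The balanced reaction is 2 Co³⁺(aq) + 2 Br⁻(aq) → 2 Co²⁺(aq) + Br2(l), so Q = [Co²⁺(aq)]^2 / ([Co³⁺(aq)]^2·[Br⁻(aq)]^2).
Substituting the known concentrations and solving, log [Br⁻(aq)] = −2.330 and [Br⁻(aq)] = 0.0047 M.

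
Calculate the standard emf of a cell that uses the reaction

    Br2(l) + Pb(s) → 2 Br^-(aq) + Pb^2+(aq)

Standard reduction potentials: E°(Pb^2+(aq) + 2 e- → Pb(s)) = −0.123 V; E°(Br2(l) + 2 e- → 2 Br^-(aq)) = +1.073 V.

+1.196 V

In the reaction as written, Br2(l) is reduced (cathode) and Pb^2+(aq) is produced by oxidation at the anode.
E°cell = E°(cathode) − E°(anode) = +1.073 − (−0.123) = +1.196 V.
The positive value indicates the reaction is spontaneous as written.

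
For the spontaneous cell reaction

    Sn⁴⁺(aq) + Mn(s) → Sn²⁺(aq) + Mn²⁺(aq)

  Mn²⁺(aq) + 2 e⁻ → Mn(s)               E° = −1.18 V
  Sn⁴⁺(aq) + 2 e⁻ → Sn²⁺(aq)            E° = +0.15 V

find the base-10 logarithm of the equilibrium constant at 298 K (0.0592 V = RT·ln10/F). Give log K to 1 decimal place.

The Sn⁴⁺/Sn²⁺ couple is reduced (cathode); E°cell = +0.15 − (−1.18) = +1.33 V with n = 2.
At equilibrium E = 0, so log K = nE°cell / 0.0592 = (2)(+1.33) / 0.0592 = 44.9.

log K = 44.9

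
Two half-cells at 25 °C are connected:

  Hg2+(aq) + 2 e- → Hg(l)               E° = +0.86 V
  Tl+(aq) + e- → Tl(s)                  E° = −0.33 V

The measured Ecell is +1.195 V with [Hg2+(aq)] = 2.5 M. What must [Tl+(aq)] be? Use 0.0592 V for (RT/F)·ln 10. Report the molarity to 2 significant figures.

1.3 M

With Hg²⁺/Hg at the cathode and Tl⁺/Tl at the anode, E°cell = +0.86 − (−0.33) = +1.19 V (n = 2).
Since E = E° − (0.0592/n)·log Q, log Q = n(E° − E)/0.0592 = −0.169.
Balancing electrons gives Hg2+(aq) + 2 Tl(s) → Hg(l) + 2 Tl+(aq); thus Q = [Tl+(aq)]^2 / [Hg2+(aq)].
Isolating [Tl+(aq)] in Q = 10^{−0.169} yields log [Tl+(aq)] = 0.114, i.e. 1.3 M.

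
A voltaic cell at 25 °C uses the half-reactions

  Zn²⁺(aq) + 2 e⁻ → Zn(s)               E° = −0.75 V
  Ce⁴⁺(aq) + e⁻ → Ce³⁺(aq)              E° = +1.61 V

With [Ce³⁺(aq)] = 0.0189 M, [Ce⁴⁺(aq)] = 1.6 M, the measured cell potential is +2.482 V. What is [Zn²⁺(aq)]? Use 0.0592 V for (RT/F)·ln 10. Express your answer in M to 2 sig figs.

The Ce⁴⁺/Ce³⁺ couple has the larger reduction potential, so it is the cathode: E°cell = +1.61 − (−0.75) = +2.36 V and n = 2.
Rearranging E = E° − (0.0592/n)·log Q gives log Q = 2(+2.36 − (+2.482))/0.0592 = −4.122.
For 2 Ce⁴⁺(aq) + Zn(s) → 2 Ce³⁺(aq) + Zn²⁺(aq), the reaction quotient is Q = ([Ce³⁺(aq)]^2·[Zn²⁺(aq)]) / [Ce⁴⁺(aq)]^2.
Substituting the known concentrations and solving, log [Zn²⁺(aq)] = −0.267 and [Zn²⁺(aq)] = 0.54 M.

0.54 M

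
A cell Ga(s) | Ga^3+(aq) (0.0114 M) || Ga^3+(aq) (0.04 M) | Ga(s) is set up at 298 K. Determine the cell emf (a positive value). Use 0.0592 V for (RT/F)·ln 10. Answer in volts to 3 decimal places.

0.011 V

For a concentration cell E°cell = 0, since both electrodes use the same couple.
The compartment with the higher Ga^3+(aq) concentration (0.04 M) acts as the cathode; ions are reduced there and produced at the dilute (0.0114 M) anode.
With n = 3, Ecell = −(0.0592/3)·log([dilute]/[conc]) = −(0.0592/3)·log(0.0114/0.04) = +0.011 V.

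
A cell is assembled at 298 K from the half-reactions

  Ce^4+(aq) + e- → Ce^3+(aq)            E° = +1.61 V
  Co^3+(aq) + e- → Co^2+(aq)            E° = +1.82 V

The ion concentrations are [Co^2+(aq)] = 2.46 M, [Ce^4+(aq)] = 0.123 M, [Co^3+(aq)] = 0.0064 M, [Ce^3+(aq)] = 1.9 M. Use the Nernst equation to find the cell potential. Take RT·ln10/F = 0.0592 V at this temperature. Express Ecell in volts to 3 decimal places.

The Co³⁺/Co²⁺ couple has the more positive E°, so it is the cathode; Ce⁴⁺/Ce³⁺ is the anode.
E°cell = E°cat − E°an = +1.82 − (+1.61) = +0.21 V; n = 1.
For the overall reaction Co^3+(aq) + Ce^3+(aq) → Co^2+(aq) + Ce^4+(aq), Q = ([Co^2+(aq)]·[Ce^4+(aq)]) / ([Co^3+(aq)]·[Ce^3+(aq)]) = 24.9, giving log Q = 1.396.
Applying E = E° − (RT ln10/nF)·log Q gives +0.21 − (0.0592/1)(1.396) = +0.127 V.

+0.127 V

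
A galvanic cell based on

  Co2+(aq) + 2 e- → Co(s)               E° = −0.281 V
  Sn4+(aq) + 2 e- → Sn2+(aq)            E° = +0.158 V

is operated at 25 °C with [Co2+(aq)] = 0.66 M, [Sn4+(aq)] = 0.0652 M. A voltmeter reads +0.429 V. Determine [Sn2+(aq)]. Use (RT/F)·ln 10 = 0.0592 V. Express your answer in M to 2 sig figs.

Sn⁴⁺/Sn²⁺ is the cathode (higher E°); E°cell = +0.158 − (−0.281) = +0.439 V with n = 2.
Rearranging E = E° − (0.0592/n)·log Q gives log Q = 2(+0.439 − (+0.429))/0.0592 = 0.338.
The balanced reaction is Sn4+(aq) + Co(s) → Sn2+(aq) + Co2+(aq), so Q = ([Sn2+(aq)]·[Co2+(aq)]) / [Sn4+(aq)].
Solving for the unknown gives log [Sn2+(aq)] = −0.667, so [Sn2+(aq)] ≈ 0.22 M.

0.22 M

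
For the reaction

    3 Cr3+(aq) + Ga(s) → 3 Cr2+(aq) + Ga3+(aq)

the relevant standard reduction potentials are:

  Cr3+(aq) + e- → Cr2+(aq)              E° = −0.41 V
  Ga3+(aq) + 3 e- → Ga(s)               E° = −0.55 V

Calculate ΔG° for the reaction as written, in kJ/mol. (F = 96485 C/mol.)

−40.5 kJ/mol

In the reaction as written Cr3+(aq) is reduced, so the Cr³⁺/Cr²⁺ couple is the cathode and Ga³⁺/Ga is the anode.
E°cell = −0.41 − (−0.55) = +0.14 V; balancing electrons gives n = 3.
ΔG° = −nFE°cell = −(3)(96485)(+0.14) J/mol = −40.5 kJ/mol.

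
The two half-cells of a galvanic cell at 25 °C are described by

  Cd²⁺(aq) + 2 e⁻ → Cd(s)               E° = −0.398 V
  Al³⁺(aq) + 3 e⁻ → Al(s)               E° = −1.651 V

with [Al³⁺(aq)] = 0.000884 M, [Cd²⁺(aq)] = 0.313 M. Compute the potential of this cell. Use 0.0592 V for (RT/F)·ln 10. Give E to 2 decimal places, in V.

Cd²⁺/Cd is reduced (cathode, E° = −0.398 V) and Al³⁺/Al is oxidized (anode).
The standard potential is −0.398 − (−1.651) = +1.253 V and the balanced reaction transfers n = 6 electrons.
The balanced reaction is 3 Cd²⁺(aq) + 2 Al(s) → 3 Cd(s) + 2 Al³⁺(aq), so Q = [Al³⁺(aq)]^2 / [Cd²⁺(aq)]^3 = 2.55×10^−5 and log Q = −4.594.
E = E° − (0.0592/n)·log Q = +1.253 − (0.0592/6)(−4.594) = +1.30 V.

+1.30 V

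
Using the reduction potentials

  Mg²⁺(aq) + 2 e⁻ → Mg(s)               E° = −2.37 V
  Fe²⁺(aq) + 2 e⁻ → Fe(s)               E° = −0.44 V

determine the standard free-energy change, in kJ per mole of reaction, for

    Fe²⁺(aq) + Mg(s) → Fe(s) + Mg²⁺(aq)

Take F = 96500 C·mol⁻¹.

−372 kJ/mol

In the reaction as written Fe²⁺(aq) is reduced, so the Fe²⁺/Fe couple is the cathode and Mg²⁺/Mg is the anode.
E°cell = −0.44 − (−2.37) = +1.93 V; balancing electrons gives n = 2.
ΔG° = −nFE°cell = −(2)(96500)(+1.93) J/mol = −372 kJ/mol.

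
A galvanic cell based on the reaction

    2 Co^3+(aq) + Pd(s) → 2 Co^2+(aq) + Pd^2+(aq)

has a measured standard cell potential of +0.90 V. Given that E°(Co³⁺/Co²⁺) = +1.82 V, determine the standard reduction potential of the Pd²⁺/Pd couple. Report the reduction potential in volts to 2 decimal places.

+0.92 V

In the reaction as written the Co³⁺/Co²⁺ couple is reduced (cathode) and Pd²⁺/Pd is oxidized (anode), so E°cell = E°(Co³⁺/Co²⁺) − E°(Pd²⁺/Pd).
E°(Pd²⁺/Pd) = E°(cathode) − E°cell = +1.82 − (+0.90) = +0.92 V.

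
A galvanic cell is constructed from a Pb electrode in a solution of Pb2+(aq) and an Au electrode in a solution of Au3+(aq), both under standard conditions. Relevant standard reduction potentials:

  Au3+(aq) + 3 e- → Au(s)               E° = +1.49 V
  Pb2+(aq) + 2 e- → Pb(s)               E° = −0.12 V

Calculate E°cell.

The Au³⁺/Au couple has the higher E°, so Au ion is reduced (cathode) and Pb is oxidized (anode).
E°cell = E°(cathode) − E°(anode) = +1.49 − (−0.12) = +1.61 V.

+1.61 V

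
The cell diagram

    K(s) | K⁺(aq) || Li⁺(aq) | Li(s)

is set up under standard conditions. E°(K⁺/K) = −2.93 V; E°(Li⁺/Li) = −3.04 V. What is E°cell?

−0.11 V

By convention the left-hand electrode in cell notation is the anode (oxidation) and the right-hand electrode is the cathode (reduction).
E°cell = E°(right) − E°(left) = −3.04 − (−2.93) = −0.11 V.
The negative sign shows that, as written, the cell would require an external voltage to drive the reaction.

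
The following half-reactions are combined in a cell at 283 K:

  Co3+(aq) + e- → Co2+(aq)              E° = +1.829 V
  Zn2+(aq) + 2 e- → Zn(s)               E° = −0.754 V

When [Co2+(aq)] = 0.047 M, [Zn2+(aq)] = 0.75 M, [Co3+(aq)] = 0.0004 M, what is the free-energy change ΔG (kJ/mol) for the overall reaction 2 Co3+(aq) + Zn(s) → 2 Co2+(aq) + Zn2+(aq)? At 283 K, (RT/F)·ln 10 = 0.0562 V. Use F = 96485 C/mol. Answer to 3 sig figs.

E°cell = +1.829 − (−0.754) = +2.583 V; the balanced reaction transfers n = 2 electrons.
Q = ([Co2+(aq)]^2·[Zn2+(aq)]) / [Co3+(aq)]^2 = 1.04×10^4, so log Q = 4.015 and E = +2.583 − (0.0562/2)(4.015) = +2.4702 V.
Then ΔG = −nFE = −2 × 96485 × +2.4702 J/mol = −477 kJ/mol.

−477 kJ/mol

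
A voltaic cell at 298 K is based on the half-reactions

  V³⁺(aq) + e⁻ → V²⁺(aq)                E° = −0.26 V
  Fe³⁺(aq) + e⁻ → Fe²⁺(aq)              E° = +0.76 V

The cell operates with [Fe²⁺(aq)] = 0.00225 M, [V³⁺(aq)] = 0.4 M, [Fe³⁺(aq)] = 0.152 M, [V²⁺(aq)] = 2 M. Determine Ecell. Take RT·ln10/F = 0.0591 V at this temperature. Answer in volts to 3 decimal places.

Fe³⁺/Fe²⁺ is reduced (cathode, E° = +0.76 V) and V³⁺/V²⁺ is oxidized (anode).
E°cell = E°cat − E°an = +0.76 − (−0.26) = +1.02 V; n = 1.
The balanced reaction is Fe³⁺(aq) + V²⁺(aq) → Fe²⁺(aq) + V³⁺(aq), so Q = ([Fe²⁺(aq)]·[V³⁺(aq)]) / ([Fe³⁺(aq)]·[V²⁺(aq)]) = 0.00296 and log Q = −2.529.
E = E° − (0.0591/n)·log Q = +1.02 − (0.0591/1)(−2.529) = +1.169 V.

+1.169 V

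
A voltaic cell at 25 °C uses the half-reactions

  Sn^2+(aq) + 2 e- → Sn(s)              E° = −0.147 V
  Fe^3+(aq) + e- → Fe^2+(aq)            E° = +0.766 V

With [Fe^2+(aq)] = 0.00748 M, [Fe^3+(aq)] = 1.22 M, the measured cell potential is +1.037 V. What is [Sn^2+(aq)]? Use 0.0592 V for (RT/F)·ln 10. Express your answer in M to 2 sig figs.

The Fe³⁺/Fe²⁺ couple has the larger reduction potential, so it is the cathode: E°cell = +0.766 − (−0.147) = +0.913 V and n = 2.
Since E = E° − (0.0592/n)·log Q, log Q = n(E° − E)/0.0592 = −4.189.
Balancing electrons gives 2 Fe^3+(aq) + Sn(s) → 2 Fe^2+(aq) + Sn^2+(aq); thus Q = ([Fe^2+(aq)]^2·[Sn^2+(aq)]) / [Fe^3+(aq)]^2.
Solving for the unknown gives log [Sn^2+(aq)] = 0.236, so [Sn^2+(aq)] ≈ 1.7 M.

1.7 M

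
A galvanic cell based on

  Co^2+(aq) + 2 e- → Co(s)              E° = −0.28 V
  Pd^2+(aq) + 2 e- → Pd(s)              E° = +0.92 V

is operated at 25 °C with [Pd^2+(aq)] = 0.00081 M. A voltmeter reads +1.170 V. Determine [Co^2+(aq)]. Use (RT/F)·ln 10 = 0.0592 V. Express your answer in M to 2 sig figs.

0.0084 M

The Pd²⁺/Pd couple has the larger reduction potential, so it is the cathode: E°cell = +0.92 − (−0.28) = +1.20 V and n = 2.
From the Nernst equation, log Q = n(E° − E)/0.0592 = 2·(+1.20 − (+1.170))/0.0592 = 1.014.
Balancing electrons gives Pd^2+(aq) + Co(s) → Pd(s) + Co^2+(aq); thus Q = [Co^2+(aq)] / [Pd^2+(aq)].
Isolating [Co^2+(aq)] in Q = 10^{1.014} yields log [Co^2+(aq)] = −2.078, i.e. 0.0084 M.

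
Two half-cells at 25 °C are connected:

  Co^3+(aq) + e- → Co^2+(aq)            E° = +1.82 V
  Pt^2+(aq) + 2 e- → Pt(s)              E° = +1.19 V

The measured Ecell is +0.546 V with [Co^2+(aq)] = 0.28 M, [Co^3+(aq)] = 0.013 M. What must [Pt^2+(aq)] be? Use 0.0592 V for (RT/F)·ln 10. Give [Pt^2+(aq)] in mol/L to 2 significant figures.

1.5 M

With Co³⁺/Co²⁺ at the cathode and Pt²⁺/Pt at the anode, E°cell = +1.82 − (+1.19) = +0.63 V (n = 2).
Rearranging E = E° − (0.0592/n)·log Q gives log Q = 2(+0.63 − (+0.546))/0.0592 = 2.838.
For 2 Co^3+(aq) + Pt(s) → 2 Co^2+(aq) + Pt^2+(aq), the reaction quotient is Q = ([Co^2+(aq)]^2·[Pt^2+(aq)]) / [Co^3+(aq)]^2.
Isolating [Pt^2+(aq)] in Q = 10^{2.838} yields log [Pt^2+(aq)] = 0.172, i.e. 1.5 M.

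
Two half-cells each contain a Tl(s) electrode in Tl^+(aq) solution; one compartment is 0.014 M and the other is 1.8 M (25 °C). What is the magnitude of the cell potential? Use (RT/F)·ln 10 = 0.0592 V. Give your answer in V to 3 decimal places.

For a concentration cell E°cell = 0, since both electrodes use the same couple.
The compartment with the higher Tl^+(aq) concentration (1.8 M) acts as the cathode; ions are reduced there and produced at the dilute (0.014 M) anode.
With n = 1, Ecell = −(0.0592/1)·log([dilute]/[conc]) = −(0.0592/1)·log(0.014/1.8) = +0.125 V.

0.125 V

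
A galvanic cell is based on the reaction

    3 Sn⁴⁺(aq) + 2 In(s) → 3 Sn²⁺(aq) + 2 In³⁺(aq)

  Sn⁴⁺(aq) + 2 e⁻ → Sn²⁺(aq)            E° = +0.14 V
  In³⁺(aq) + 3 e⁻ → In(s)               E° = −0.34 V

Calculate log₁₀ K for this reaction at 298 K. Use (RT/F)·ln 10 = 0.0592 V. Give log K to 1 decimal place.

The Sn⁴⁺/Sn²⁺ couple is reduced (cathode); E°cell = +0.14 − (−0.34) = +0.48 V with n = 6.
At equilibrium E = 0, so log K = nE°cell / 0.0592 = (6)(+0.48) / 0.0592 = 48.6.

log K = 48.6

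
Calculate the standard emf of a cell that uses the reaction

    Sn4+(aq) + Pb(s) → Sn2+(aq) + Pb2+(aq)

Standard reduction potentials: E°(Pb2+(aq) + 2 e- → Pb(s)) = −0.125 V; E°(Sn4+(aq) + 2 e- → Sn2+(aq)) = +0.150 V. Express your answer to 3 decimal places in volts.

In the reaction as written, Sn4+(aq) is reduced (cathode) and Pb2+(aq) is produced by oxidation at the anode.
E°cell = E°(cathode) − E°(anode) = +0.150 − (−0.125) = +0.275 V.
The positive value indicates the reaction is spontaneous as written.

+0.275 V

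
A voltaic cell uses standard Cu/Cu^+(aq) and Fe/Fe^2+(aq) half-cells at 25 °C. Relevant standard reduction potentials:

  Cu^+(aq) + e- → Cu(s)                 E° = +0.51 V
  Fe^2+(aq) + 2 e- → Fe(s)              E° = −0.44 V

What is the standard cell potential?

+0.95 V

Of the two couples in this cell, the one with the more positive reduction potential is reduced at the cathode: here that is Cu⁺/Cu (+0.51 V); Fe²⁺/Fe (−0.44 V) is the anode.
E°cell = E°(cathode) − E°(anode) = +0.51 − (−0.44) = +0.95 V.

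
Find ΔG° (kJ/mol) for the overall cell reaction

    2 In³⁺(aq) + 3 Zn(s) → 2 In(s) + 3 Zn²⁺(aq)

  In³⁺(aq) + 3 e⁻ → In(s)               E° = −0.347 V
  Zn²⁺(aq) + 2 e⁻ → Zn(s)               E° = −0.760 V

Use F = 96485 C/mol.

−239 kJ/mol

In the reaction as written In³⁺(aq) is reduced, so the In³⁺/In couple is the cathode and Zn²⁺/Zn is the anode.
E°cell = −0.347 − (−0.760) = +0.413 V; balancing electrons gives n = 6.
ΔG° = −nFE°cell = −(6)(96485)(+0.413) J/mol = −239 kJ/mol.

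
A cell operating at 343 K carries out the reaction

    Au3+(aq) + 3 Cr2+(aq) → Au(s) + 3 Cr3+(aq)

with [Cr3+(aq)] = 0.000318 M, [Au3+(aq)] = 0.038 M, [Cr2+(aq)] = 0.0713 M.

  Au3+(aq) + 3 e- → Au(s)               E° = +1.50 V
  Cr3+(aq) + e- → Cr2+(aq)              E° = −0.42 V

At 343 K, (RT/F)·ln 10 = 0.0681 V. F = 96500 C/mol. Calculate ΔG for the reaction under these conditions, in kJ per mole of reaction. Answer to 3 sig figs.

E°cell = +1.50 − (−0.42) = +1.92 V; the balanced reaction transfers n = 3 electrons.
Q = [Cr3+(aq)]^3 / ([Au3+(aq)]·[Cr2+(aq)]^3) = 2.33×10^−6, so log Q = −5.632 and E = +1.92 − (0.0681/3)(−5.632) = +2.0478 V.
Finally ΔG = −nFE = −(3)(96500 C/mol)(+2.0478 V) = −593 kJ/mol.

−593 kJ/mol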